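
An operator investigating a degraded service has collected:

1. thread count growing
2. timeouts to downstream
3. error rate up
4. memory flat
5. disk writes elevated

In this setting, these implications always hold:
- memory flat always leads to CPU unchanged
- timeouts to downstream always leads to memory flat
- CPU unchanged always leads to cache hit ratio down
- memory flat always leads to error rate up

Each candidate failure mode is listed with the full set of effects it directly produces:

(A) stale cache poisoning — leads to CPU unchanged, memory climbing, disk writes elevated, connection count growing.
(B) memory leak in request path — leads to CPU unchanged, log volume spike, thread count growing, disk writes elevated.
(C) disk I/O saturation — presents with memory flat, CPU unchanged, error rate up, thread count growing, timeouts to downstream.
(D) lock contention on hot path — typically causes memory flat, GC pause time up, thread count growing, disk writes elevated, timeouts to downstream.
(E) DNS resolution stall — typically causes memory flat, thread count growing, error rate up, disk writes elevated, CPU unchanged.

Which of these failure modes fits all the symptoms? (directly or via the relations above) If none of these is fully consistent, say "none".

Per-candidate check:
(A) stale cache poisoning — thread count growing NO; timeouts to downstream NO; error rate up NO; memory flat NO; disk writes elevated yes
(B) memory leak in request path — does not account for timeouts to downstream, error rate up, memory flat
(C) disk I/O saturation — does not account for disk writes elevated
(D) lock contention on hot path — accounts for every observation (error rate up via memory flat → error rate up)
(E) DNS resolution stall — thread count growing yes; timeouts to downstream NO; error rate up yes; memory flat yes; disk writes elevated yes
Only (D) is consistent with every observation.

D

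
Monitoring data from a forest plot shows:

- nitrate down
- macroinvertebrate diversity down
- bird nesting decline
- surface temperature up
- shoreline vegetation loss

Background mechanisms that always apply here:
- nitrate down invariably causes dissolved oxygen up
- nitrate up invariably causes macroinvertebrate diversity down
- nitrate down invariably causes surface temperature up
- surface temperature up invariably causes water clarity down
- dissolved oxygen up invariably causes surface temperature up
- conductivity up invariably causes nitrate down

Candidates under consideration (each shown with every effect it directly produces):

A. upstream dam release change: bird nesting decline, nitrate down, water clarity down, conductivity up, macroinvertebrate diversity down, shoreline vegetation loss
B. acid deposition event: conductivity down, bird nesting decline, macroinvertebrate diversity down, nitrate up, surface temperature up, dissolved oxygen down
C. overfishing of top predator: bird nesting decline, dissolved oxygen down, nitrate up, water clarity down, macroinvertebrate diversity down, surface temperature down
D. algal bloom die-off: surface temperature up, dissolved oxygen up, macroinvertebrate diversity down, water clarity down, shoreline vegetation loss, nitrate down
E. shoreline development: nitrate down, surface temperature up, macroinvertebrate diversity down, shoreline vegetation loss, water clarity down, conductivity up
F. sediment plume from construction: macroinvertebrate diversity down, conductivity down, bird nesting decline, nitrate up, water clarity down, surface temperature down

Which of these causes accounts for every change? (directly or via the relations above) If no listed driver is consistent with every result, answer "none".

Per-candidate check:
(A) upstream dam release change — accounts for every observation (surface temperature up by nitrate down → surface temperature up)
(B) acid deposition event — nitrate down ✗; macroinvertebrate diversity down ✓; bird nesting decline ✓; surface temperature up ✓; shoreline vegetation loss ✗
(C) overfishing of top predator — fails on nitrate down, surface temperature up, shoreline vegetation loss (predicts nitrate up, not nitrate down; predicts surface temperature down, not surface temperature up)
(D) algal bloom die-off — does not account for bird nesting decline
(E) shoreline development — nitrate down ✓; macroinvertebrate diversity down ✓; bird nesting decline ✗; surface temperature up ✓; shoreline vegetation loss ✓
(F) sediment plume from construction — nitrate down ✗; macroinvertebrate diversity down ✓; bird nesting decline ✓; surface temperature up ✗; shoreline vegetation loss ✗
Only (A) is consistent with every observation.

A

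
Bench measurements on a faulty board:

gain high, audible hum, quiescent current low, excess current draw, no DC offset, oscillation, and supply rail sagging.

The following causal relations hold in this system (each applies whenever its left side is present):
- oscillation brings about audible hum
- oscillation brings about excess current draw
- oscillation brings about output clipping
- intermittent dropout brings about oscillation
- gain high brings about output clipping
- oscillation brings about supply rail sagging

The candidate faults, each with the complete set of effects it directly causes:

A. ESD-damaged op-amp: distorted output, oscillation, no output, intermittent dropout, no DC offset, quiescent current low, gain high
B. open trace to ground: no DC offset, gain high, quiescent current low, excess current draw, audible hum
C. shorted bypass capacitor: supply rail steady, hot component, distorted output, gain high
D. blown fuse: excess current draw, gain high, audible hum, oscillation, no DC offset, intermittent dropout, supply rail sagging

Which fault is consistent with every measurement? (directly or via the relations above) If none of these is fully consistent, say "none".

A

Checking each candidate against the observations:
(A) ESD-damaged op-amp — gain high yes; audible hum yes (via oscillation → audible hum); quiescent current low yes; excess current draw yes (via oscillation → excess current draw); no DC offset yes; oscillation yes; supply rail sagging yes (via oscillation → supply rail sagging)
(B) open trace to ground — does not account for oscillation, supply rail sagging
(C) shorted bypass capacitor — gain high yes; audible hum NO; quiescent current low NO; excess current draw NO; no DC offset NO; oscillation NO; supply rail sagging NO
(D) blown fuse — gain high yes; audible hum yes; quiescent current low NO; excess current draw yes; no DC offset yes; oscillation yes; supply rail sagging yes
Only (A) is consistent with every observation.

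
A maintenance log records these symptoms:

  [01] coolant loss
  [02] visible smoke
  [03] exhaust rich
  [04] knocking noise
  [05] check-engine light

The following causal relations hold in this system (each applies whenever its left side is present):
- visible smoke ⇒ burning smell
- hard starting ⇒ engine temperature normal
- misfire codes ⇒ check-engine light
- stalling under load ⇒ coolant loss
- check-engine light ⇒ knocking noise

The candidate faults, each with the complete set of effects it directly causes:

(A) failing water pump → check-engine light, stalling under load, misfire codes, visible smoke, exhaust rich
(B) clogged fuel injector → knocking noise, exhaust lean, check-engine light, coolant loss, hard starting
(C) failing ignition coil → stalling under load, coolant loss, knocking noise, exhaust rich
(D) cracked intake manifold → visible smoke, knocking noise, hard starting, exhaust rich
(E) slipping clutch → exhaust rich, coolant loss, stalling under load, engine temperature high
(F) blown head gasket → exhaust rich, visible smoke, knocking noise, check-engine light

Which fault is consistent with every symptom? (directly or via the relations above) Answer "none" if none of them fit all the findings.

A

Checking each candidate against the observations:
(A) failing water pump — accounts for every observation (coolant loss by stalling under load → coolant loss)
(B) clogged fuel injector — fails on visible smoke, exhaust rich (predicts exhaust lean, not exhaust rich)
(C) failing ignition coil — coolant loss match; visible smoke miss; exhaust rich match; knocking noise match; check-engine light miss
(D) cracked intake manifold — does not account for coolant loss, check-engine light
(E) slipping clutch — does not account for visible smoke, knocking noise, check-engine light
(F) blown head gasket — coolant loss miss; visible smoke match; exhaust rich match; knocking noise match; check-engine light match
(A) is the only candidate with no mismatches.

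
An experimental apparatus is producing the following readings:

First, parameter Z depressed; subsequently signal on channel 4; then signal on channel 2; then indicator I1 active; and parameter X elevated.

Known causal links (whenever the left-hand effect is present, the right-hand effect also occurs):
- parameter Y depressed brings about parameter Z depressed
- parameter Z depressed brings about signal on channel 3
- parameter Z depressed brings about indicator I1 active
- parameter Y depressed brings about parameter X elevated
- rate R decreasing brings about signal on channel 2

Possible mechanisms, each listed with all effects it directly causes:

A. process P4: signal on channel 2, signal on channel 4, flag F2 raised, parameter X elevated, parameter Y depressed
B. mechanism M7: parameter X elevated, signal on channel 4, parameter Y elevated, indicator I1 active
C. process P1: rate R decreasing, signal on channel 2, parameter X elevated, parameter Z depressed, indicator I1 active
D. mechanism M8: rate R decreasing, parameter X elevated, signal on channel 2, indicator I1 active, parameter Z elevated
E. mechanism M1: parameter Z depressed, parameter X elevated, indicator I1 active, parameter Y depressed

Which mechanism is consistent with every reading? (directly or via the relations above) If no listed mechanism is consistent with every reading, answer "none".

A

Checking each candidate against the observations:
(A) process P4 — accounts for every observation (parameter Z depressed by parameter Y depressed → parameter Z depressed)
(B) mechanism M7 — does not account for parameter Z depressed, signal on channel 2
(C) process P1 — parameter Z depressed match; signal on channel 4 miss; signal on channel 2 match; indicator I1 active match; parameter X elevated match
(D) mechanism M8 — fails on parameter Z depressed, signal on channel 4 (predicts parameter Z elevated, not parameter Z depressed)
(E) mechanism M1 — parameter Z depressed match; signal on channel 4 miss; signal on channel 2 miss; indicator I1 active match; parameter X elevated match
(A) is the only candidate with no mismatches.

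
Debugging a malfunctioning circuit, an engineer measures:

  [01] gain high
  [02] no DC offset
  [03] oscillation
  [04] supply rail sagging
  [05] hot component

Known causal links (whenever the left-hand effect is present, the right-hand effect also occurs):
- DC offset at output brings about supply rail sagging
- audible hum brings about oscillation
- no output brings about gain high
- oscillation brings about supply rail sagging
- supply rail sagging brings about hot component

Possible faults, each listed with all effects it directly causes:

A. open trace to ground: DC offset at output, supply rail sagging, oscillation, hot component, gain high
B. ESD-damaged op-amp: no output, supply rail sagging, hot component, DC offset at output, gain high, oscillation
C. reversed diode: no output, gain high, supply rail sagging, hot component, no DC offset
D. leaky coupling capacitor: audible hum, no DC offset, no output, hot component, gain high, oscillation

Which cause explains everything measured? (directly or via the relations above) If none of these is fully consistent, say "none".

D

Checking each candidate against the observations:
(A) open trace to ground — gain high match; no DC offset miss; oscillation match; supply rail sagging match; hot component match
(B) ESD-damaged op-amp — fails on no DC offset (predicts DC offset at output, not no DC offset)
(C) reversed diode — does not account for oscillation
(D) leaky coupling capacitor — accounts for every observation (supply rail sagging by oscillation → supply rail sagging)
(D) alone accounts for all the evidence.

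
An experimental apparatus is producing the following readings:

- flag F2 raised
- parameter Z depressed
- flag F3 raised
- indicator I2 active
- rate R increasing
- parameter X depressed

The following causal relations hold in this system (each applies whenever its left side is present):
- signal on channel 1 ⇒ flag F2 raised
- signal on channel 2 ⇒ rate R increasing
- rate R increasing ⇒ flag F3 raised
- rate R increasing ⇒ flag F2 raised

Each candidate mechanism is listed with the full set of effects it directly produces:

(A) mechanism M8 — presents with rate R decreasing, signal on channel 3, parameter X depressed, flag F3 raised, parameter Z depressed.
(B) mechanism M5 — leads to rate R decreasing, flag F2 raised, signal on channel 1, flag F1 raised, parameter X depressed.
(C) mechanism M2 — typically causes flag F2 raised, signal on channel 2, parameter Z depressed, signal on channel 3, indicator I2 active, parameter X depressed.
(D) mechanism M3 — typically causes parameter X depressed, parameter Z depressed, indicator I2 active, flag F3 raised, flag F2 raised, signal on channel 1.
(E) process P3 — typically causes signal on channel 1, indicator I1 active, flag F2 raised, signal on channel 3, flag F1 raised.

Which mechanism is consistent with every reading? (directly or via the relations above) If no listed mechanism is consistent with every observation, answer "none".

C

Checking each candidate against the observations:
(A) mechanism M8 — flag F2 raised -; parameter Z depressed +; flag F3 raised +; indicator I2 active -; rate R increasing -; parameter X depressed +
(B) mechanism M5 — fails on parameter Z depressed, flag F3 raised, indicator I2 active, rate R increasing (predicts rate R decreasing, not rate R increasing)
(C) mechanism M2 — accounts for every observation (flag F3 raised via signal on channel 2 → rate R increasing → flag F3 raised)
(D) mechanism M3 — flag F2 raised +; parameter Z depressed +; flag F3 raised +; indicator I2 active +; rate R increasing -; parameter X depressed +
(E) process P3 — flag F2 raised +; parameter Z depressed -; flag F3 raised -; indicator I2 active -; rate R increasing -; parameter X depressed -
Only (C) is consistent with every observation.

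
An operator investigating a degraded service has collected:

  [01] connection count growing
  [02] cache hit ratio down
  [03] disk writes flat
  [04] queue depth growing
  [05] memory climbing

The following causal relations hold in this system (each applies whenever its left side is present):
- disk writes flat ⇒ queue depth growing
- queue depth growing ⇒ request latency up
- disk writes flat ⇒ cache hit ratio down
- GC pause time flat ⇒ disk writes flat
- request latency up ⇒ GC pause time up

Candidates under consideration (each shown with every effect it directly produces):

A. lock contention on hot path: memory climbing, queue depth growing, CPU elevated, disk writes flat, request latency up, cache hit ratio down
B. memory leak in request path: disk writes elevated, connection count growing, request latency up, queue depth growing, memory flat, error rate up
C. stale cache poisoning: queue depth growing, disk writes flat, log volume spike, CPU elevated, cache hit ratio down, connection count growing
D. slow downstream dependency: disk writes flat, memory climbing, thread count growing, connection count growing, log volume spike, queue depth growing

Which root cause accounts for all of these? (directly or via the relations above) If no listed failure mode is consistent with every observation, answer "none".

Testing each hypothesis:
(A) lock contention on hot path — connection count growing miss; cache hit ratio down match; disk writes flat match; queue depth growing match; memory climbing match
(B) memory leak in request path — connection count growing match; cache hit ratio down miss; disk writes flat miss; queue depth growing match; memory climbing miss
(C) stale cache poisoning — connection count growing match; cache hit ratio down match; disk writes flat match; queue depth growing match; memory climbing miss
(D) slow downstream dependency — accounts for every observation (cache hit ratio down via disk writes flat → cache hit ratio down)
Only (D) is consistent with every observation.

D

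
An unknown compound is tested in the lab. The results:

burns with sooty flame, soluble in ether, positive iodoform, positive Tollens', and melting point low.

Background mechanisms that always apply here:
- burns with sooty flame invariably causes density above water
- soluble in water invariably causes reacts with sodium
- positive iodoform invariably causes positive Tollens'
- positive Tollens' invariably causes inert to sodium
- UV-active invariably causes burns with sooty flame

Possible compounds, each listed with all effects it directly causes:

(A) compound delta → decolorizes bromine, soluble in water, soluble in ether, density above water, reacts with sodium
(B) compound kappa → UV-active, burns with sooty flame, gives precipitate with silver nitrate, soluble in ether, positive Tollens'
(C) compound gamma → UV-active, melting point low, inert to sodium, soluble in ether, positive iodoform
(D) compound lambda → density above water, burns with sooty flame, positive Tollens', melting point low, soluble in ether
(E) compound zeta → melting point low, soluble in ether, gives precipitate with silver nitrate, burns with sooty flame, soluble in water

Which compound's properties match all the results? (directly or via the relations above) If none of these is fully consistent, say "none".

C

Checking each candidate against the observations:
(A) compound delta — does not account for burns with sooty flame, positive iodoform, positive Tollens', melting point low
(B) compound kappa — burns with sooty flame yes; soluble in ether yes; positive iodoform NO; positive Tollens' yes; melting point low NO
(C) compound gamma — burns with sooty flame yes (via UV-active → burns with sooty flame); soluble in ether yes; positive iodoform yes; positive Tollens' yes (via positive iodoform → positive Tollens'); melting point low yes
(D) compound lambda — burns with sooty flame yes; soluble in ether yes; positive iodoform NO; positive Tollens' yes; melting point low yes
(E) compound zeta — burns with sooty flame yes; soluble in ether yes; positive iodoform NO; positive Tollens' NO; melting point low yes
(C) alone accounts for all the evidence.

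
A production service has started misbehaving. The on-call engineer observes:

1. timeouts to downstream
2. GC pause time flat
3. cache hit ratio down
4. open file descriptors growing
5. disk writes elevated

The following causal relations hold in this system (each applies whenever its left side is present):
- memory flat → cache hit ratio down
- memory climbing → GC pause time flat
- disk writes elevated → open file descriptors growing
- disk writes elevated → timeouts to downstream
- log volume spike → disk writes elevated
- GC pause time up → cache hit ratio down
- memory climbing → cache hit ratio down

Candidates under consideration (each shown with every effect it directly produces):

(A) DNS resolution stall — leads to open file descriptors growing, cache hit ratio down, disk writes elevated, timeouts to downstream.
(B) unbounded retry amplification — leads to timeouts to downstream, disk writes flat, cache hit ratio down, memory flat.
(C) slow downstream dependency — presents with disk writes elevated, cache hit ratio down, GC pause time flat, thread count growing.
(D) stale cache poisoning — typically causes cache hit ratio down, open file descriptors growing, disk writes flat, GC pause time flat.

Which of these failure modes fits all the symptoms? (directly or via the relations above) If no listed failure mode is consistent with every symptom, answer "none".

Checking each candidate against the observations:
(A) DNS resolution stall — timeouts to downstream +; GC pause time flat -; cache hit ratio down +; open file descriptors growing +; disk writes elevated +
(B) unbounded retry amplification — timeouts to downstream +; GC pause time flat -; cache hit ratio down +; open file descriptors growing -; disk writes elevated -
(C) slow downstream dependency — accounts for every observation (timeouts to downstream by disk writes elevated → timeouts to downstream)
(D) stale cache poisoning — fails on timeouts to downstream, disk writes elevated (predicts disk writes flat, not disk writes elevated)
(C) alone accounts for all the evidence.

C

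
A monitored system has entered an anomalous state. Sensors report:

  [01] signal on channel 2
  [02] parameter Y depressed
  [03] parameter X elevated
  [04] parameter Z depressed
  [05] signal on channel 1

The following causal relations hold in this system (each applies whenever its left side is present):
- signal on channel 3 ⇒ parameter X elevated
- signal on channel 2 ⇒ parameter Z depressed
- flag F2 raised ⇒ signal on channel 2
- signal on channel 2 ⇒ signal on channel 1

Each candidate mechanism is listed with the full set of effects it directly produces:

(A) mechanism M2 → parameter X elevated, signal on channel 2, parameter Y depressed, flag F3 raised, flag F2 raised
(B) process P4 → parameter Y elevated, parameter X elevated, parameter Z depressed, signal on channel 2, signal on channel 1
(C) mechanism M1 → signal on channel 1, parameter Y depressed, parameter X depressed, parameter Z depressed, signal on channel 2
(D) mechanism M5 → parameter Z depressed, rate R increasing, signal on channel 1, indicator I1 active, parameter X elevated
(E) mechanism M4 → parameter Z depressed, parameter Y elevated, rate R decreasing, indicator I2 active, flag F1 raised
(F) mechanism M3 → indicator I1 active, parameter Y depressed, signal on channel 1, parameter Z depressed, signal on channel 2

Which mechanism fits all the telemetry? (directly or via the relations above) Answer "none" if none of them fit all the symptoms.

A

Per-candidate check:
(A) mechanism M2 — signal on channel 2 yes; parameter Y depressed yes; parameter X elevated yes; parameter Z depressed yes (via signal on channel 2 → parameter Z depressed); signal on channel 1 yes (via signal on channel 2 → signal on channel 1)
(B) process P4 — fails on parameter Y depressed (predicts parameter Y elevated, not parameter Y depressed)
(C) mechanism M1 — fails on parameter X elevated (predicts parameter X depressed, not parameter X elevated)
(D) mechanism M5 — does not account for signal on channel 2, parameter Y depressed
(E) mechanism M4 — signal on channel 2 NO; parameter Y depressed NO; parameter X elevated NO; parameter Z depressed yes; signal on channel 1 NO
(F) mechanism M3 — signal on channel 2 yes; parameter Y depressed yes; parameter X elevated NO; parameter Z depressed yes; signal on channel 1 yes
(A) is the only candidate with no mismatches.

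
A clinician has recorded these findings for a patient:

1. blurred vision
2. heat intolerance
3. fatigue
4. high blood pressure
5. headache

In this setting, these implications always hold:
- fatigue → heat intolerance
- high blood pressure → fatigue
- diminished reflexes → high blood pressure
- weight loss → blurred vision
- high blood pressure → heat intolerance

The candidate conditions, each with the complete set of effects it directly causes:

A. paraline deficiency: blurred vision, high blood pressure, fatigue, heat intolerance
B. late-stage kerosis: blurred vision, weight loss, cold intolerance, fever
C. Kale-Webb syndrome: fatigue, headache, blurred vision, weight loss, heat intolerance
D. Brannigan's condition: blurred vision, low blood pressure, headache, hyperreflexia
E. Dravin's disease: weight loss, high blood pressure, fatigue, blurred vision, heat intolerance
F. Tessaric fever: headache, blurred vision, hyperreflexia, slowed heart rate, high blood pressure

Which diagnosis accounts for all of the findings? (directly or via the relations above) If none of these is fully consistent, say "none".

F

Checking each candidate against the observations:
(A) paraline deficiency — does not account for headache
(B) late-stage kerosis — blurred vision ✓; heat intolerance ✗; fatigue ✗; high blood pressure ✗; headache ✗
(C) Kale-Webb syndrome — blurred vision ✓; heat intolerance ✓; fatigue ✓; high blood pressure ✗; headache ✓
(D) Brannigan's condition — blurred vision ✓; heat intolerance ✗; fatigue ✗; high blood pressure ✗; headache ✓
(E) Dravin's disease — does not account for headache
(F) Tessaric fever — blurred vision ✓; heat intolerance ✓ (through high blood pressure → heat intolerance); fatigue ✓ (through high blood pressure → fatigue); high blood pressure ✓; headache ✓
Only (F) is consistent with every observation.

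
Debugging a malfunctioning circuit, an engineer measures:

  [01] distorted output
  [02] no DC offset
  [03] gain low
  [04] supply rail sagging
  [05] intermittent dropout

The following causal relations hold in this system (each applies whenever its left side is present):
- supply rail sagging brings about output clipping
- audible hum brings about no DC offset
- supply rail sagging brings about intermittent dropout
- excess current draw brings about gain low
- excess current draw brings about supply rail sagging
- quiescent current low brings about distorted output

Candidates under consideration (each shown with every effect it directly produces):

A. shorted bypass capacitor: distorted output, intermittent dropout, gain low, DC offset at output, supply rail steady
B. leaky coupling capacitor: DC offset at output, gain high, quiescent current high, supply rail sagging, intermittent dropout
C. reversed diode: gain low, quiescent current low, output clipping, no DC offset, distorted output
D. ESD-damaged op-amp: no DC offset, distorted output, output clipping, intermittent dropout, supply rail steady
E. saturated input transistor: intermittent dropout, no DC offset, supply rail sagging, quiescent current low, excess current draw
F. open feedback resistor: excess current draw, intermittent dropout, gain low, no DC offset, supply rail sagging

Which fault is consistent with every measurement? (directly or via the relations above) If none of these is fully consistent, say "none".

Checking each candidate against the observations:
(A) shorted bypass capacitor — fails on no DC offset, supply rail sagging (predicts DC offset at output, not no DC offset; predicts supply rail steady, not supply rail sagging)
(B) leaky coupling capacitor — fails on distorted output, no DC offset, gain low (predicts DC offset at output, not no DC offset; predicts gain high, not gain low)
(C) reversed diode — does not account for supply rail sagging, intermittent dropout
(D) ESD-damaged op-amp — fails on gain low, supply rail sagging (predicts supply rail steady, not supply rail sagging)
(E) saturated input transistor — accounts for every observation (distorted output by quiescent current low → distorted output)
(F) open feedback resistor — does not account for distorted output
Only (E) is consistent with every observation.

E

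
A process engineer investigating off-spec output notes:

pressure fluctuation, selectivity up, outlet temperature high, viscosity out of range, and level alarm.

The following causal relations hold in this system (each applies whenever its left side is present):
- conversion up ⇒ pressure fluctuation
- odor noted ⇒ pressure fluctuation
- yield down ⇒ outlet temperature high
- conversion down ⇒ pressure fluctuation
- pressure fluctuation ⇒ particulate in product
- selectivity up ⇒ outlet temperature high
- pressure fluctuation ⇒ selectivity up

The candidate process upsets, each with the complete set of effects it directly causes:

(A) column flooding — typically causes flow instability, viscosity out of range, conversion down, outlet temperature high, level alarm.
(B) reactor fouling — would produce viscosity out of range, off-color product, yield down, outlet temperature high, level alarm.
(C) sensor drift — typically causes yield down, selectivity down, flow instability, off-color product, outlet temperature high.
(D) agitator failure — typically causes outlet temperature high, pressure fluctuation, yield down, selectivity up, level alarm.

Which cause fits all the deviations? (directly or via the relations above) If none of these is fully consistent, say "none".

A

Testing each hypothesis:
(A) column flooding — accounts for every observation (pressure fluctuation by conversion down → pressure fluctuation)
(B) reactor fouling — does not account for pressure fluctuation, selectivity up
(C) sensor drift — pressure fluctuation NO; selectivity up NO; outlet temperature high yes; viscosity out of range NO; level alarm NO
(D) agitator failure — pressure fluctuation yes; selectivity up yes; outlet temperature high yes; viscosity out of range NO; level alarm yes
Only (A) is consistent with every observation.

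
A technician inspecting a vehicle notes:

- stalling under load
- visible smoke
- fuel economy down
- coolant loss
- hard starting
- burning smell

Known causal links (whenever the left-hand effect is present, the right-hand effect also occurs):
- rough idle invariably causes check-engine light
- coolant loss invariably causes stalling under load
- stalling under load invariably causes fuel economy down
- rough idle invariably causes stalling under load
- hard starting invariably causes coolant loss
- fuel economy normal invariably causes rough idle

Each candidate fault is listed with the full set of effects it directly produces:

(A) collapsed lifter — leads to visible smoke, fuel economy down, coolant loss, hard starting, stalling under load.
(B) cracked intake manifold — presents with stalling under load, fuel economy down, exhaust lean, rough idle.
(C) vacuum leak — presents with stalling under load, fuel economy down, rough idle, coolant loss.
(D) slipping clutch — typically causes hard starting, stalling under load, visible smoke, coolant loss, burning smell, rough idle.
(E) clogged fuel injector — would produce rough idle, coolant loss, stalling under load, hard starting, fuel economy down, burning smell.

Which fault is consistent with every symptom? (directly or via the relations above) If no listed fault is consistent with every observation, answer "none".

Testing each hypothesis:
(A) collapsed lifter — does not account for burning smell
(B) cracked intake manifold — stalling under load +; visible smoke -; fuel economy down +; coolant loss -; hard starting -; burning smell -
(C) vacuum leak — does not account for visible smoke, hard starting, burning smell
(D) slipping clutch — accounts for every observation (fuel economy down via stalling under load → fuel economy down)
(E) clogged fuel injector — stalling under load +; visible smoke -; fuel economy down +; coolant loss +; hard starting +; burning smell +
Only (D) is consistent with every observation.

D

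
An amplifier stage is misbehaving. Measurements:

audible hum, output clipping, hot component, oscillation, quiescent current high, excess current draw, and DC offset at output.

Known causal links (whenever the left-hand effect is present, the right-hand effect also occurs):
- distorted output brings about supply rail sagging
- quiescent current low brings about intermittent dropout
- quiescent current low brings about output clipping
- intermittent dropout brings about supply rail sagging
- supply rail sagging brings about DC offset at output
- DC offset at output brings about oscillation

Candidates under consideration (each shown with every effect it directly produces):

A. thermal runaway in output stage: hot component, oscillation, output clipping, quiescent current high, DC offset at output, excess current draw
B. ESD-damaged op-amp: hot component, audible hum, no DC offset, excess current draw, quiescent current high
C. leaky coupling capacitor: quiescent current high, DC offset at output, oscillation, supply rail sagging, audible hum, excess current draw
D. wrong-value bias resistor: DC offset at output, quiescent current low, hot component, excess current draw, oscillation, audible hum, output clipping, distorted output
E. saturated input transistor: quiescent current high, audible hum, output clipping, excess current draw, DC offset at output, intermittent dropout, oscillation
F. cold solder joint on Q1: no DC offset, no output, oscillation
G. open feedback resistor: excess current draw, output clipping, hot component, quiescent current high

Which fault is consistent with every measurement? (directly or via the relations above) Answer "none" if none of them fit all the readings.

For each candidate, compare predicted effects to what was observed:
(A) thermal runaway in output stage — does not account for audible hum
(B) ESD-damaged op-amp — fails on output clipping, oscillation, DC offset at output (predicts no DC offset, not DC offset at output)
(C) leaky coupling capacitor — audible hum ✓; output clipping ✗; hot component ✗; oscillation ✓; quiescent current high ✓; excess current draw ✓; DC offset at output ✓
(D) wrong-value bias resistor — audible hum ✓; output clipping ✓; hot component ✓; oscillation ✓; quiescent current high ✗; excess current draw ✓; DC offset at output ✓
(E) saturated input transistor — audible hum ✓; output clipping ✓; hot component ✗; oscillation ✓; quiescent current high ✓; excess current draw ✓; DC offset at output ✓
(F) cold solder joint on Q1 — audible hum ✗; output clipping ✗; hot component ✗; oscillation ✓; quiescent current high ✗; excess current draw ✗; DC offset at output ✗
(G) open feedback resistor — audible hum ✗; output clipping ✓; hot component ✓; oscillation ✗; quiescent current high ✓; excess current draw ✓; DC offset at output ✗
None of the listed candidates fits everything.

none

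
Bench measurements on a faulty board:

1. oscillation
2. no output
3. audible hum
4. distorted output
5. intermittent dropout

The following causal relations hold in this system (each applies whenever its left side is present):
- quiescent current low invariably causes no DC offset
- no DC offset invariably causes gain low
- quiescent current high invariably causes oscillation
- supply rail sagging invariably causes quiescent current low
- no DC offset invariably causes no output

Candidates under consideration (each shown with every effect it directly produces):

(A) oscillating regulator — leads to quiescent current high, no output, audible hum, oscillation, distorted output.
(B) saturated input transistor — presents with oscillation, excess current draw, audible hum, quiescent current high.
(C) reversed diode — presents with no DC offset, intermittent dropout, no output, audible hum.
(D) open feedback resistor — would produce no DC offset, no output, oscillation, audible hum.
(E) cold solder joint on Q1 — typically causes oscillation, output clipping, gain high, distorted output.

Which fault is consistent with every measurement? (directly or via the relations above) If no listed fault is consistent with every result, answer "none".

For each candidate, compare predicted effects to what was observed:
(A) oscillating regulator — oscillation yes; no output yes; audible hum yes; distorted output yes; intermittent dropout NO
(B) saturated input transistor — does not account for no output, distorted output, intermittent dropout
(C) reversed diode — does not account for oscillation, distorted output
(D) open feedback resistor — does not account for distorted output, intermittent dropout
(E) cold solder joint on Q1 — oscillation yes; no output NO; audible hum NO; distorted output yes; intermittent dropout NO
None of the listed candidates fits everything.

none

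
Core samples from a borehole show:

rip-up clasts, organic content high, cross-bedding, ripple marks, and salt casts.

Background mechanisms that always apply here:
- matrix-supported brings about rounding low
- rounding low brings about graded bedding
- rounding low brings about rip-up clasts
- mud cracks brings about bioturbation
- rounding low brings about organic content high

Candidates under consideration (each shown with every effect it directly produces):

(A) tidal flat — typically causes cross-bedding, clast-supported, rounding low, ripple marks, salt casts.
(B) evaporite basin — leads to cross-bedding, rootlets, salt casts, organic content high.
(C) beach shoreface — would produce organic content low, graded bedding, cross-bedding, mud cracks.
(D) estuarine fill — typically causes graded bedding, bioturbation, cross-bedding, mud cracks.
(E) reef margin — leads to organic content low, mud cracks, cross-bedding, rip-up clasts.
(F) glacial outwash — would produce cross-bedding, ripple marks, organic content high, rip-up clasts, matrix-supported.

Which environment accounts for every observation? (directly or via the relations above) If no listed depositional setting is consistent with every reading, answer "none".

Per-candidate check:
(A) tidal flat — accounts for every observation (rip-up clasts through rounding low → rip-up clasts)
(B) evaporite basin — rip-up clasts NO; organic content high yes; cross-bedding yes; ripple marks NO; salt casts yes
(C) beach shoreface — rip-up clasts NO; organic content high NO; cross-bedding yes; ripple marks NO; salt casts NO
(D) estuarine fill — does not account for rip-up clasts, organic content high, ripple marks, salt casts
(E) reef margin — rip-up clasts yes; organic content high NO; cross-bedding yes; ripple marks NO; salt casts NO
(F) glacial outwash — does not account for salt casts
(A) is the only candidate with no mismatches.

A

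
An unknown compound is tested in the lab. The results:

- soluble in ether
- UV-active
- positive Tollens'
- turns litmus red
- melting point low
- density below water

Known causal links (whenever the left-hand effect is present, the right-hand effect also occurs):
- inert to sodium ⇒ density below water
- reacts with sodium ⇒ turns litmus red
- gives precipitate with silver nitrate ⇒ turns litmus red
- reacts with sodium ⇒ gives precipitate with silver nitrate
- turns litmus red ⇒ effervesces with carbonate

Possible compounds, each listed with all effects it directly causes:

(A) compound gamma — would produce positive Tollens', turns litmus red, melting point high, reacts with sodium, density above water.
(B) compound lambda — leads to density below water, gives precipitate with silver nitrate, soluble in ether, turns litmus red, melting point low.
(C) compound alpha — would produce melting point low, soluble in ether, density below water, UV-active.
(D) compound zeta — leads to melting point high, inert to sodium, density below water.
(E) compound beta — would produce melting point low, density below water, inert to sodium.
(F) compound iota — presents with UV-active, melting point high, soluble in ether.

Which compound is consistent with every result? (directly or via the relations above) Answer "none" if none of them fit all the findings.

none

For each candidate, compare predicted effects to what was observed:
(A) compound gamma — soluble in ether miss; UV-active miss; positive Tollens' match; turns litmus red match; melting point low miss; density below water miss
(B) compound lambda — does not account for UV-active, positive Tollens'
(C) compound alpha — soluble in ether match; UV-active match; positive Tollens' miss; turns litmus red miss; melting point low match; density below water match
(D) compound zeta — fails on soluble in ether, UV-active, positive Tollens', turns litmus red, melting point low (predicts melting point high, not melting point low)
(E) compound beta — does not account for soluble in ether, UV-active, positive Tollens', turns litmus red
(F) compound iota — fails on positive Tollens', turns litmus red, melting point low, density below water (predicts melting point high, not melting point low)
None of the listed candidates fits everything.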